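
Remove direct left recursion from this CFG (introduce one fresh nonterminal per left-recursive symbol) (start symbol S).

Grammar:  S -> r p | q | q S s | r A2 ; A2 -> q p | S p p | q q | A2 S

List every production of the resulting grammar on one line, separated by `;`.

S -> r p | q | q S s | r A2; A2 -> q p A2' | S p p A2' | q q A2'; A2' -> S A2' | epsilon

A2 is directly left-recursive.
For A2: α = {S}, β = {q p, S p p, q q}. Rewrite as A2 → β A2' and A2' → α A2' | ε.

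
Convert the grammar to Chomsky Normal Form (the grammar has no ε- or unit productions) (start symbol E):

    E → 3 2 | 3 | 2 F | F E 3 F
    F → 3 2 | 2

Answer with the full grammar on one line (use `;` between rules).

Introduce a nonterminal for each terminal appearing in a rule of length ≥ 2: X1 → 3, X2 → 2.
Binarize each right-hand side of length ≥ 3 by chaining fresh nonterminals (Y1, Y2, …): affected rules were E → F E X1 F.

E → X1 X2 | 3 | X2 F | F Y1; F → X1 X2 | 2; X1 → 3; X2 → 2; Y1 → E Y2; Y2 → X1 F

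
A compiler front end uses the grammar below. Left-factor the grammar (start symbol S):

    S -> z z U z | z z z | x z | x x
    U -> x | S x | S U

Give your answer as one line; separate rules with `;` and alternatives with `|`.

S -> z z S' | x S''; U -> x | S U'; S' -> U z | z; S'' -> z | x; U' -> x | U

S has alternatives sharing prefix 'z z': factor to S → z z S' with S' → U z | z.
S has alternatives sharing prefix 'x': factor to S → x S'' with S'' → z | x.
U has alternatives sharing prefix 'S': factor to U → S U' with U' → x | U.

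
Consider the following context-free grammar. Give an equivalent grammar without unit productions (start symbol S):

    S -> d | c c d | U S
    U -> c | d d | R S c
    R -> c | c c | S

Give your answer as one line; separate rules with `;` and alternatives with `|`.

S -> d | c c d | U S; U -> c | d d | R S c; R -> d | c c d | U S | c | c c

Unit pairs: R ⇒* {S}.
For each unit pair (A, B), copy every non-unit production of B to A, then drop all unit productions.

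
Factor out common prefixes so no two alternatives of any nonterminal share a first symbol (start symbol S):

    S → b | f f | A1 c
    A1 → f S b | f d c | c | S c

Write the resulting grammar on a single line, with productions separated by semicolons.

A1 has alternatives sharing prefix 'f': factor to A1 → f A1' with A1' → S b | d c.

S → b | f f | A1 c; A1 → c | S c | f A1'; A1' → S b | d c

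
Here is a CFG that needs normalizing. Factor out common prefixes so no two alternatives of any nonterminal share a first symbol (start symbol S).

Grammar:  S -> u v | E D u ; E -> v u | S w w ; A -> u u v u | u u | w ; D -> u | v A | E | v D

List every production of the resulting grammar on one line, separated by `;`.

A has alternatives sharing prefix 'u u': factor to A → u u A' with A' → v u | ε.
D has alternatives sharing prefix 'v': factor to D → v D' with D' → A | D.

S -> u v | E D u; E -> v u | S w w; A -> w | u u A'; D -> u | E | v D'; A' -> v u | ε; D' -> A | D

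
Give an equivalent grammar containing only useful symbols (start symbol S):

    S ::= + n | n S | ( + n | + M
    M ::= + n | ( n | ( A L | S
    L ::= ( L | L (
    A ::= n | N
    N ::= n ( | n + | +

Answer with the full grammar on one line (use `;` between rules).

Generating nonterminals: {A, M, N, S}.
Reachable from S after that: {M, S}.
Removed useless symbols: {A, L, N} and every production mentioning them.

S ::= + n | n S | ( + n | + M; M ::= + n | ( n | S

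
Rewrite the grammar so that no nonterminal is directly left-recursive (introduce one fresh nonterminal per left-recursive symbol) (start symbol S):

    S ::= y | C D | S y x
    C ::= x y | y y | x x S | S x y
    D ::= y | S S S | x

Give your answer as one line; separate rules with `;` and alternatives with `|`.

S ::= y S' | C D S'; C ::= x y | y y | x x S | S x y; D ::= y | S S S | x; S' ::= y x S' | ε

S is directly left-recursive.
For S: α = {y x}, β = {y, C D}. Rewrite as S → β S' and S' → α S' | ε.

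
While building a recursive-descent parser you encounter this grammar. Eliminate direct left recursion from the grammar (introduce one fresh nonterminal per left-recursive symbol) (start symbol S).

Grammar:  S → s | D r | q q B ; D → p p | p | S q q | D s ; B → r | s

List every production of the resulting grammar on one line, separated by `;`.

S → s | D r | q q B; D → p p D' | p D' | S q q D'; B → r | s; D' → s D' | ε

Directly left-recursive nonterminal: D.
For D: α = {s}, β = {p p, p, S q q}. Rewrite as D → β D' and D' → α D' | ε.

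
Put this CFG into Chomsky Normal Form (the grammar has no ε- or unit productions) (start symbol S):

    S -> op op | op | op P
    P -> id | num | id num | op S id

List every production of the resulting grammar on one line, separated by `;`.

Introduce a nonterminal for each terminal appearing in a rule of length ≥ 2: X1 → op, X2 → id, X3 → num.
Binarize each right-hand side of length ≥ 3 by chaining fresh nonterminals (Y1, Y2, …): affected rules were P → X1 S X2.

S -> X1 X1 | op | X1 P; P -> id | num | X2 X3 | X1 Y1; X1 -> op; X2 -> id; X3 -> num; Y1 -> S X2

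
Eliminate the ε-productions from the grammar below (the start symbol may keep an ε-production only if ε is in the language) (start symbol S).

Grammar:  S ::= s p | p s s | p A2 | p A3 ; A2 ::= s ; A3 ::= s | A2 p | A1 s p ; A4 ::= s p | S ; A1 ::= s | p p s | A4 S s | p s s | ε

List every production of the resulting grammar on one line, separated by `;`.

S ::= s p | p s s | p A2 | p A3; A2 ::= s; A3 ::= s | A2 p | A1 s p | s p; A4 ::= s p | S; A1 ::= s | p p s | A4 S s | p s s

The nullable symbols are {A1}.
ε ∉ L(G), so no ε-production is kept.
Add the nullable-subset variants: A3 → A1 s p gives A1 s p | s p.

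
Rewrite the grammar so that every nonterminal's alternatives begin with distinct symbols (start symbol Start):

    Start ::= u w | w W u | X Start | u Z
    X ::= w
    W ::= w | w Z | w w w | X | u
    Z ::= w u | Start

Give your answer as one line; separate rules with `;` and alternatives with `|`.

Start has alternatives sharing prefix 'u': factor to Start → u Start1 with Start1 → w | Z.
W has alternatives sharing prefix 'w': factor to W → w W1 with W1 → ε | Z | w w.

Start ::= w W u | X Start | u Start1; X ::= w; W ::= X | u | w W1; Z ::= w u | Start; Start1 ::= w | Z; W1 ::= ε | Z | w w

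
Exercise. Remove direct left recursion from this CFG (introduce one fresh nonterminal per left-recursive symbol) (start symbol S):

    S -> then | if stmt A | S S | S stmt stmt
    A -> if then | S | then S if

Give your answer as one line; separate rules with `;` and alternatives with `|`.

S -> then S' | if stmt A S'; A -> if then | S | then S if; S' -> S S' | stmt stmt S' | ε

Directly left-recursive nonterminal: S.
For S: α = {S, stmt stmt}, β = {then, if stmt A}. Rewrite as S → β S' and S' → α S' | ε.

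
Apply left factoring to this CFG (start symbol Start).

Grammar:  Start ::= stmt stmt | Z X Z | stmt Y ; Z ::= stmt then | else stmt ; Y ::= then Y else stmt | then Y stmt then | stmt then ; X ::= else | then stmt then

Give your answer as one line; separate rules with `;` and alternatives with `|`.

Start ::= Z X Z | stmt Start1; Z ::= stmt then | else stmt; Y ::= stmt then | then Y Y1; X ::= else | then stmt then; Start1 ::= stmt | Y; Y1 ::= else stmt | stmt then

Start has alternatives sharing prefix 'stmt': factor to Start → stmt Start1 with Start1 → stmt | Y.
Y has alternatives sharing prefix 'then Y': factor to Y → then Y Y1 with Y1 → else stmt | stmt then.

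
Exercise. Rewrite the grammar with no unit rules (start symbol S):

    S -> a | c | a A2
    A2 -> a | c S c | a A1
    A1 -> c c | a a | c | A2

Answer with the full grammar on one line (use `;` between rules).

S -> a | c | a A2; A2 -> a | c S c | a A1; A1 -> a | c S c | a A1 | c c | a a | c

Unit pairs: A1 ⇒* {A2}.
Replace each nonterminal's rules with the union of the non-unit rules of every nonterminal it unit-derives.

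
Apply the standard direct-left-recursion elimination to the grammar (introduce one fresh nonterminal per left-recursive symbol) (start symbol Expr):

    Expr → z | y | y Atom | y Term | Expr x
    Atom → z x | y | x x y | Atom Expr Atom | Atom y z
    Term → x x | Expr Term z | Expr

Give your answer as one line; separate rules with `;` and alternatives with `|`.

Expr → z Expr1 | y Expr1 | y Atom Expr1 | y Term Expr1; Atom → z x Atom1 | y Atom1 | x x y Atom1; Term → x x | Expr Term z | Expr; Expr1 → x Expr1 | ε; Atom1 → Expr Atom Atom1 | y z Atom1 | ε

Directly left-recursive nonterminals: Expr, Atom.
For Expr: α = {x}, β = {z, y, y Atom, y Term}. Rewrite as Expr → β Expr1 and Expr1 → α Expr1 | ε.
For Atom: α = {Expr Atom, y z}, β = {z x, y, x x y}. Rewrite as Atom → β Atom1 and Atom1 → α Atom1 | ε.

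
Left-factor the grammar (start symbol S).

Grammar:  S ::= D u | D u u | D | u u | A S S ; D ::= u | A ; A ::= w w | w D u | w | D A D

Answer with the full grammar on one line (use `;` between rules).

S has alternatives sharing prefix 'D': factor to S → D S' with S' → u | u u | ε.
A has alternatives sharing prefix 'w': factor to A → w A' with A' → w | D u | ε.
S' has alternatives sharing prefix 'u': factor to S' → u S'' with S'' → ε | u.

S ::= u u | A S S | D S'; D ::= u | A; A ::= D A D | w A'; S' ::= ε | u S''; A' ::= w | D u | ε; S'' ::= ε | u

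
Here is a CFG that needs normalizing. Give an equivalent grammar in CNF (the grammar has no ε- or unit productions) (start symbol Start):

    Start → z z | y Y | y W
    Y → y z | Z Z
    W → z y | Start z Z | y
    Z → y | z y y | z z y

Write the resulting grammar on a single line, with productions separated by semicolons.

Start → X1 X1 | X2 Y | X2 W; Y → X2 X1 | Z Z; W → X1 X2 | Start Y1 | y; Z → y | X1 Y2 | X1 Y3; X1 → z; X2 → y; Y1 → X1 Z; Y2 → X2 X2; Y3 → X1 X2

Introduce a nonterminal for each terminal appearing in a rule of length ≥ 2: X1 → z, X2 → y.
Binarize each right-hand side of length ≥ 3 by chaining fresh nonterminals (Y1, Y2, …): affected rules were W → Start X1 Z; Z → X1 X2 X2; Z → X1 X1 X2.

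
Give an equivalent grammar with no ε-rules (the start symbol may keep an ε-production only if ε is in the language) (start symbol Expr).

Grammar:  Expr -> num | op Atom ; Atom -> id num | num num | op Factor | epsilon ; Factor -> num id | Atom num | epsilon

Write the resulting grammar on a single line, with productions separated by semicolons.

Expr -> num | op Atom | op; Atom -> id num | num num | op Factor | op; Factor -> num id | Atom num | num

The nullable symbols are {Atom, Factor}.
ε ∉ L(G), so no ε-production is kept.
Add the nullable-subset variants: Expr → op Atom gives op Atom | op. Atom → op Factor gives op Factor | op. Factor → Atom num gives Atom num | num.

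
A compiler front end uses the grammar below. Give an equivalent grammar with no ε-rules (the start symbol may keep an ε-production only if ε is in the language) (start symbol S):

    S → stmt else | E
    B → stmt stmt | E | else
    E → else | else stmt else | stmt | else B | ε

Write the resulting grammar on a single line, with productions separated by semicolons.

S → stmt else | E | ε; B → stmt stmt | E | else; E → else | else stmt else | stmt | else B

The nullable symbols are {B, E, S}.
ε ∈ L(G) since S is nullable, so keep S → ε.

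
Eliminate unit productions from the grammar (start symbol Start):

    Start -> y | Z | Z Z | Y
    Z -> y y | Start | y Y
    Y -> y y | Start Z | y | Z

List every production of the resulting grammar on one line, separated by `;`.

Start -> y y | y Y | y | Z Z | Start Z; Z -> y y | y Y | y | Z Z | Start Z; Y -> y y | y Y | y | Z Z | Start Z

Unit pairs: Start ⇒* {Y, Z}; Y ⇒* {Start, Z}; Z ⇒* {Start, Y}.
Replace each nonterminal's rules with the union of the non-unit rules of every nonterminal it unit-derives.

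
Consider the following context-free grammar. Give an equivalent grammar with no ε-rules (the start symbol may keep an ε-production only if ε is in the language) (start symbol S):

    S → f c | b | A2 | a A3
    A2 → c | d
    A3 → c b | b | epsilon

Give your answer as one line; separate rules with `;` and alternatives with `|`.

Nullable set = {A3}.
ε ∉ L(G), so no ε-production is kept.
For each production, add variants omitting each subset of nullable occurrences: S → a A3 gives a A3 | a.

S → f c | b | A2 | a A3 | a; A2 → c | d; A3 → c b | b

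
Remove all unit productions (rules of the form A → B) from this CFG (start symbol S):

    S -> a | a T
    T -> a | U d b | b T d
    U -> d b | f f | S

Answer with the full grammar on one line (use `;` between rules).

Unit pairs: U ⇒* {S}.
For each unit pair (A, B), copy every non-unit production of B to A, then drop all unit productions.

S -> a | a T; T -> a | U d b | b T d; U -> d b | f f | a | a T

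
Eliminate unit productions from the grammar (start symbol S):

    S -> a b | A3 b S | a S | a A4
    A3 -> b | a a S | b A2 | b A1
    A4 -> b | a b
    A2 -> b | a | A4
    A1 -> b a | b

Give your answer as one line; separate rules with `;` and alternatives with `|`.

S -> a b | A3 b S | a S | a A4; A3 -> b | a a S | b A2 | b A1; A4 -> b | a b; A2 -> b | a b | a; A1 -> b a | b

Unit pairs: A2 ⇒* {A4}.
Replace each nonterminal's rules with the union of the non-unit rules of every nonterminal it unit-derives.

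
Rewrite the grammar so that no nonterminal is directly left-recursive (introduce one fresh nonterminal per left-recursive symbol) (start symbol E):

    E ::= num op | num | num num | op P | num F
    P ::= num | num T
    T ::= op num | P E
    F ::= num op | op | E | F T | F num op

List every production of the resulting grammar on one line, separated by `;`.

Directly left-recursive nonterminal: F.
For F: α = {T, num op}, β = {num op, op, E}. Rewrite as F → β F' and F' → α F' | ε.

E ::= num op | num | num num | op P | num F; P ::= num | num T; T ::= op num | P E; F ::= num op F' | op F' | E F'; F' ::= T F' | num op F' | ε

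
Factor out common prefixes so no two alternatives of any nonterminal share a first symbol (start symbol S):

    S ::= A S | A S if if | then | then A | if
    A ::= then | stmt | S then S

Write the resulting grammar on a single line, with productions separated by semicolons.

S has alternatives sharing prefix 'A S': factor to S → A S S' with S' → ε | if if.
S has alternatives sharing prefix 'then': factor to S → then S'' with S'' → ε | A.

S ::= if | A S S' | then S''; A ::= then | stmt | S then S; S' ::= eps | if if; S'' ::= eps | A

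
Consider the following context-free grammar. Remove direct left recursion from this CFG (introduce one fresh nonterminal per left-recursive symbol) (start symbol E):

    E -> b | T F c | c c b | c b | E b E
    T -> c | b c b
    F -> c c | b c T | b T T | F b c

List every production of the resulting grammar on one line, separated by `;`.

E -> b E' | T F c E' | c c b E' | c b E'; T -> c | b c b; F -> c c F' | b c T F' | b T T F'; E' -> b E E' | ε; F' -> b c F' | ε

Directly left-recursive nonterminals: E, F.
For E: α = {b E}, β = {b, T F c, c c b, c b}. Rewrite as E → β E' and E' → α E' | ε.
For F: α = {b c}, β = {c c, b c T, b T T}. Rewrite as F → β F' and F' → α F' | ε.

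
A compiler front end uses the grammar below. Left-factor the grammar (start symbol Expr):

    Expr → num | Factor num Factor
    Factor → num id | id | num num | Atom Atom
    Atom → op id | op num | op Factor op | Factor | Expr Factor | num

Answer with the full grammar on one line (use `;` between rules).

Factor has alternatives sharing prefix 'num': factor to Factor → num Factor1 with Factor1 → id | num.
Atom has alternatives sharing prefix 'op': factor to Atom → op Atom1 with Atom1 → id | num | Factor op.

Expr → num | Factor num Factor; Factor → id | Atom Atom | num Factor1; Atom → Factor | Expr Factor | num | op Atom1; Factor1 → id | num; Atom1 → id | num | Factor op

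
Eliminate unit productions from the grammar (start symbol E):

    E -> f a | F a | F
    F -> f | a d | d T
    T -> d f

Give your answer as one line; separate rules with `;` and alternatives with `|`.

E -> f a | F a | f | a d | d T; F -> f | a d | d T; T -> d f

Unit pairs: E ⇒* {F}.
Replace each nonterminal's rules with the union of the non-unit rules of every nonterminal it unit-derives.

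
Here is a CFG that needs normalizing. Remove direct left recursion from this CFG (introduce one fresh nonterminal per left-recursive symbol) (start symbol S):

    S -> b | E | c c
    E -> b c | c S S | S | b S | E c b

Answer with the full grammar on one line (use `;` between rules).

E is directly left-recursive.
For E: α = {c b}, β = {b c, c S S, S, b S}. Rewrite as E → β E' and E' → α E' | ε.

S -> b | E | c c; E -> b c E' | c S S E' | S E' | b S E'; E' -> c b E' | ε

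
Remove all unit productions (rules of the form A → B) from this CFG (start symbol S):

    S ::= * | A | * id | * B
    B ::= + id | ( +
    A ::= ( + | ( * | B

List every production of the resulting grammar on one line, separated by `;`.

S ::= + id | ( + | * | * id | * B | ( *; B ::= + id | ( +; A ::= + id | ( + | ( *

Unit pairs: A ⇒* {B}; S ⇒* {A, B}.
For each unit pair (A, B), copy every non-unit production of B to A, then drop all unit productions.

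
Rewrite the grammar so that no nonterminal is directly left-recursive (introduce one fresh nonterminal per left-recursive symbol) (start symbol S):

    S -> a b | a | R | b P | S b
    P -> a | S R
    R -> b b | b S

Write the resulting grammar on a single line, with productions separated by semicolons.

Directly left-recursive nonterminal: S.
For S: α = {b}, β = {a b, a, R, b P}. Rewrite as S → β S' and S' → α S' | ε.

S -> a b S' | a S' | R S' | b P S'; P -> a | S R; R -> b b | b S; S' -> b S' | ε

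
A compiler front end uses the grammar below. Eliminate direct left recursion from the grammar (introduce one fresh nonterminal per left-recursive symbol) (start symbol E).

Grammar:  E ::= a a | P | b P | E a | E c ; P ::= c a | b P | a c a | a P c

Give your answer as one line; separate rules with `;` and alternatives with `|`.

Directly left-recursive nonterminal: E.
For E: α = {a, c}, β = {a a, P, b P}. Rewrite as E → β E' and E' → α E' | ε.

E ::= a a E' | P E' | b P E'; P ::= c a | b P | a c a | a P c; E' ::= a E' | c E' | ε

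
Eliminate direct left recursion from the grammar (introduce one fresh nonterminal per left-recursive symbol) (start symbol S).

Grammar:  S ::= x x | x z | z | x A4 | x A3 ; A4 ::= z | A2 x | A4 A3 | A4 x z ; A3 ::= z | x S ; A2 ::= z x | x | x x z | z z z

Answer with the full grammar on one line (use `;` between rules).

S ::= x x | x z | z | x A4 | x A3; A4 ::= z A4' | A2 x A4'; A3 ::= z | x S; A2 ::= z x | x | x x z | z z z; A4' ::= A3 A4' | x z A4' | ε

Left recursion appears on A4.
For A4: α = {A3, x z}, β = {z, A2 x}. Rewrite as A4 → β A4' and A4' → α A4' | ε.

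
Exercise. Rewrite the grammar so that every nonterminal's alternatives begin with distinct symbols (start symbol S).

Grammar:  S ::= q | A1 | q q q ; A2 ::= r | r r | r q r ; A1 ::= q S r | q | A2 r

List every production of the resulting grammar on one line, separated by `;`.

S ::= A1 | q S'; A2 ::= r A2'; A1 ::= A2 r | q A1'; S' ::= ε | q q; A2' ::= ε | r | q r; A1' ::= S r | ε

S has alternatives sharing prefix 'q': factor to S → q S' with S' → ε | q q.
A2 has alternatives sharing prefix 'r': factor to A2 → r A2' with A2' → ε | r | q r.
A1 has alternatives sharing prefix 'q': factor to A1 → q A1' with A1' → S r | ε.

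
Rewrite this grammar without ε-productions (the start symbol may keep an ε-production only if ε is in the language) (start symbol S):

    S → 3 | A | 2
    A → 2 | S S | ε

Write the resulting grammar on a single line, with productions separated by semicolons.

The nullable symbols are {A, S}.
ε ∈ L(G) since S is nullable, so keep S → ε.
Expand every rule over subsets of its nullable positions: A → S S gives S S | S.

S → 3 | A | 2 | ε; A → 2 | S S | S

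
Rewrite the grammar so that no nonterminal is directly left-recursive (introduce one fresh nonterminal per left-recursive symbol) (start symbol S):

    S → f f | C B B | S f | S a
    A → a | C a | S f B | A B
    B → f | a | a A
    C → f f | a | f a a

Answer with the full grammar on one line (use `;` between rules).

S, A are directly left-recursive.
For S: α = {f, a}, β = {f f, C B B}. Rewrite as S → β S' and S' → α S' | ε.
For A: α = {B}, β = {a, C a, S f B}. Rewrite as A → β A' and A' → α A' | ε.

S → f f S' | C B B S'; A → a A' | C a A' | S f B A'; B → f | a | a A; C → f f | a | f a a; S' → f S' | a S' | epsilon; A' → B A' | epsilon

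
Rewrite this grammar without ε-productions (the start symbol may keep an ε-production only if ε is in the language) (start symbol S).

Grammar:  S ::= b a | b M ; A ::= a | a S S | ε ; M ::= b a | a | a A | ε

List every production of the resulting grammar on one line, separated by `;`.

Nullable set = {A, M}.
ε ∉ L(G), so no ε-production is kept.
Add the nullable-subset variants: S → b M gives b M | b.

S ::= b a | b M | b; A ::= a | a S S; M ::= b a | a | a A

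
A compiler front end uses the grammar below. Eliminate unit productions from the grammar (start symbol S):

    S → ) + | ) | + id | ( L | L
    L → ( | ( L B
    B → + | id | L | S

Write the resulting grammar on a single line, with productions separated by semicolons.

S → ( | ( L B | ) + | ) | + id | ( L; L → ( | ( L B; B → ( | ( L B | + | id | ) + | ) | + id | ( L

Unit pairs: B ⇒* {L, S}; S ⇒* {L}.
For every A with A ⇒* B via unit rules, add B's non-unit alternatives to A; then delete every rule of the form X → Y.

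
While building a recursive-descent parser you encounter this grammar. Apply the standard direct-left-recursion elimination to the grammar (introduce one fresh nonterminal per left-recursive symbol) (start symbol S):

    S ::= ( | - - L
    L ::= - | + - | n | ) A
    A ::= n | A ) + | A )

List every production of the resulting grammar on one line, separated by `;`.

S ::= ( | - - L; L ::= - | + - | n | ) A; A ::= n A'; A' ::= ) + A' | ) A' | ε

Left recursion appears on A.
For A: α = {) +, )}, β = {n}. Rewrite as A → β A' and A' → α A' | ε.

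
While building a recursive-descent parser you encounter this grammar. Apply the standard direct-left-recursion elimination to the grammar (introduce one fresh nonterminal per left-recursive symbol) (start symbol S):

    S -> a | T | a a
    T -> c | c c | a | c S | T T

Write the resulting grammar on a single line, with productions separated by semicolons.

S -> a | T | a a; T -> c T' | c c T' | a T' | c S T'; T' -> T T' | ε

Left recursion appears on T.
For T: α = {T}, β = {c, c c, a, c S}. Rewrite as T → β T' and T' → α T' | ε.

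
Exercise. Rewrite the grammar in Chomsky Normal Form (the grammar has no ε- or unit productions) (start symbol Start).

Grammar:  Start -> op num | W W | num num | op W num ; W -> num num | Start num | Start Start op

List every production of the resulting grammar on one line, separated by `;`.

Start -> X1 X2 | W W | X2 X2 | X1 Y1; W -> X2 X2 | Start X2 | Start Y2; X1 -> op; X2 -> num; Y1 -> W X2; Y2 -> Start X1

Introduce a nonterminal for each terminal appearing in a rule of length ≥ 2: X1 → op, X2 → num.
Binarize each right-hand side of length ≥ 3 by chaining fresh nonterminals (Y1, Y2, …): affected rules were Start → X1 W X2; W → Start Start X1.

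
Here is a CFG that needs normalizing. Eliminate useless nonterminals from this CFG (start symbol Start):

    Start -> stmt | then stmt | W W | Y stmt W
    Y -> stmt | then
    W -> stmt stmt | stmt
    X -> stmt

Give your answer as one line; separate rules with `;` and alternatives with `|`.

Start -> stmt | then stmt | W W | Y stmt W; Y -> stmt | then; W -> stmt stmt | stmt

Generating nonterminals: {Start, W, X, Y}.
Reachable from Start after that: {Start, W, Y}.
Removed useless symbols: {X} and every production mentioning them.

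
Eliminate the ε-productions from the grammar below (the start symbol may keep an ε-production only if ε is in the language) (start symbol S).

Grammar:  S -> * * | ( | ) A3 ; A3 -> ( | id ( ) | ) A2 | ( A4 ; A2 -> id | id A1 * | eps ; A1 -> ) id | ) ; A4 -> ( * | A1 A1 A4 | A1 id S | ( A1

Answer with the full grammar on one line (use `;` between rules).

S -> * * | ( | ) A3; A3 -> ( | id ( ) | ) A2 | ) | ( A4; A2 -> id | id A1 *; A1 -> ) id | ); A4 -> ( * | A1 A1 A4 | A1 id S | ( A1

The nullable symbols are {A2}.
ε ∉ L(G), so no ε-production is kept.
Expand every rule over subsets of its nullable positions: A3 → ) A2 gives ) A2 | ).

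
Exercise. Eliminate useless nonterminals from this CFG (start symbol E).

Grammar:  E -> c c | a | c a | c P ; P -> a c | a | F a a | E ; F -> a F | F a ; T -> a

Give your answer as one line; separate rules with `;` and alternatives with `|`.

E -> c c | a | c a | c P; P -> a c | a | E

Generating nonterminals: {E, P, T}.
Reachable from E after that: {E, P}.
Removed useless symbols: {F, T} and every production mentioning them.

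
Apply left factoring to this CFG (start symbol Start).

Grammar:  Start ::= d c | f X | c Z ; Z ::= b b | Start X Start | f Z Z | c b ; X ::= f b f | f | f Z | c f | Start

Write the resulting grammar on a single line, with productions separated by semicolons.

X has alternatives sharing prefix 'f': factor to X → f X1 with X1 → b f | ε | Z.

Start ::= d c | f X | c Z; Z ::= b b | Start X Start | f Z Z | c b; X ::= c f | Start | f X1; X1 ::= b f | ε | Z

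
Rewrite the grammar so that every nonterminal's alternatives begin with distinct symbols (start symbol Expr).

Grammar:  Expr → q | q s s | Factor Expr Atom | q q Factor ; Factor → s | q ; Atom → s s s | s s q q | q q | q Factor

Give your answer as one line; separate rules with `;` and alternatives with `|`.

Expr → Factor Expr Atom | q Expr1; Factor → s | q; Atom → s s Atom1 | q Atom2; Expr1 → ε | s s | q Factor; Atom1 → s | q q; Atom2 → q | Factor

Expr has alternatives sharing prefix 'q': factor to Expr → q Expr1 with Expr1 → ε | s s | q Factor.
Atom has alternatives sharing prefix 's s': factor to Atom → s s Atom1 with Atom1 → s | q q.
Atom has alternatives sharing prefix 'q': factor to Atom → q Atom2 with Atom2 → q | Factor.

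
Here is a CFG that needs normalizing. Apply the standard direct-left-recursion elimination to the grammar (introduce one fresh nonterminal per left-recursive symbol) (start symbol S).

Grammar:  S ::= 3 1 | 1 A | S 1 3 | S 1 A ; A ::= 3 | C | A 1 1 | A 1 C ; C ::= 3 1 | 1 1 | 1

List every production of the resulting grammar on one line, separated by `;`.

S ::= 3 1 S' | 1 A S'; A ::= 3 A' | C A'; C ::= 3 1 | 1 1 | 1; S' ::= 1 3 S' | 1 A S' | ε; A' ::= 1 1 A' | 1 C A' | ε

S, A are directly left-recursive.
For S: α = {1 3, 1 A}, β = {3 1, 1 A}. Rewrite as S → β S' and S' → α S' | ε.
For A: α = {1 1, 1 C}, β = {3, C}. Rewrite as A → β A' and A' → α A' | ε.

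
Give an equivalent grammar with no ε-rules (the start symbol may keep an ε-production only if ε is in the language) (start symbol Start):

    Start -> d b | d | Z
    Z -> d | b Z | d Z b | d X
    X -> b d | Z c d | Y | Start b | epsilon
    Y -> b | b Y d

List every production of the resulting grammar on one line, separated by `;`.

Nullable set = {X}.
ε ∉ L(G), so no ε-production is kept.

Start -> d b | d | Z; Z -> d | b Z | d Z b | d X; X -> b d | Z c d | Y | Start b; Y -> b | b Y d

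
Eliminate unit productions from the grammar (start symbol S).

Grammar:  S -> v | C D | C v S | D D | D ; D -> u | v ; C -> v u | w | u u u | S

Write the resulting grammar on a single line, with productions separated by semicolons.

Unit pairs: C ⇒* {D, S}; S ⇒* {D}.
For every A with A ⇒* B via unit rules, add B's non-unit alternatives to A; then delete every rule of the form X → Y.

S -> u | v | C D | C v S | D D; D -> u | v; C -> u | v | v u | w | u u u | C D | C v S | D D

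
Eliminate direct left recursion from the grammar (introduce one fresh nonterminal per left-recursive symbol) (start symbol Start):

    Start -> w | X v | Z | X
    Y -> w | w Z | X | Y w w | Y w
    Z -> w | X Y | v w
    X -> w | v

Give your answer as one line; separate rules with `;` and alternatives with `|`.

Left recursion appears on Y.
For Y: α = {w w, w}, β = {w, w Z, X}. Rewrite as Y → β Y1 and Y1 → α Y1 | ε.

Start -> w | X v | Z | X; Y -> w Y1 | w Z Y1 | X Y1; Z -> w | X Y | v w; X -> w | v; Y1 -> w w Y1 | w Y1 | ε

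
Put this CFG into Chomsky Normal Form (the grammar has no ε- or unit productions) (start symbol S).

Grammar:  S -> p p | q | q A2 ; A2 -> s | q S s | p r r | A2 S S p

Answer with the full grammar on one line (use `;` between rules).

S -> X1 X1 | q | X2 A2; A2 -> s | X2 Y1 | X1 Y2 | A2 Y3; X1 -> p; X2 -> q; X3 -> s; X4 -> r; Y1 -> S X3; Y2 -> X4 X4; Y3 -> S Y4; Y4 -> S X1

Introduce a nonterminal for each terminal appearing in a rule of length ≥ 2: X1 → p, X2 → q, X3 → s, X4 → r.
Binarize each right-hand side of length ≥ 3 by chaining fresh nonterminals (Y1, Y2, …): affected rules were A2 → X2 S X3; A2 → X1 X4 X4; A2 → A2 S S X1.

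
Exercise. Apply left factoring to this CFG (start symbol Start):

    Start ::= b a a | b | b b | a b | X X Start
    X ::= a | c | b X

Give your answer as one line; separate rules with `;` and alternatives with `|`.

Start has alternatives sharing prefix 'b': factor to Start → b Start1 with Start1 → a a | ε | b.

Start ::= a b | X X Start | b Start1; X ::= a | c | b X; Start1 ::= a a | ε | b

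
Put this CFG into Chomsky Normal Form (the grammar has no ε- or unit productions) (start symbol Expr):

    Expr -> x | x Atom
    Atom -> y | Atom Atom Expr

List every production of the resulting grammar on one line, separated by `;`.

Introduce a nonterminal for each terminal appearing in a rule of length ≥ 2: X1 → x.
Binarize each right-hand side of length ≥ 3 by chaining fresh nonterminals (Y1, Y2, …): affected rules were Atom → Atom Atom Expr.

Expr -> x | X1 Atom; Atom -> y | Atom Y1; X1 -> x; Y1 -> Atom Expr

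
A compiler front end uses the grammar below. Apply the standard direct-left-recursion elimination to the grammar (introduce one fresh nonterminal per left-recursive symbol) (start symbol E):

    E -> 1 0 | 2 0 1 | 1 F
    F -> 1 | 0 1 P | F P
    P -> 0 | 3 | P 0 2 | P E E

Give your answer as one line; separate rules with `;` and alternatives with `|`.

F, P are directly left-recursive.
For F: α = {P}, β = {1, 0 1 P}. Rewrite as F → β F' and F' → α F' | ε.
For P: α = {0 2, E E}, β = {0, 3}. Rewrite as P → β P' and P' → α P' | ε.

E -> 1 0 | 2 0 1 | 1 F; F -> 1 F' | 0 1 P F'; P -> 0 P' | 3 P'; F' -> P F' | eps; P' -> 0 2 P' | E E P' | eps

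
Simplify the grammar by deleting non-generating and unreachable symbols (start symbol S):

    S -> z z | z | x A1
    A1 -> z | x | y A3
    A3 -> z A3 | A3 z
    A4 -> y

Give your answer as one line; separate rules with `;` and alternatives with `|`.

Generating nonterminals: {A1, A4, S}.
Reachable from S after that: {A1, S}.
Removed useless symbols: {A3, A4} and every production mentioning them.

S -> z z | z | x A1; A1 -> z | x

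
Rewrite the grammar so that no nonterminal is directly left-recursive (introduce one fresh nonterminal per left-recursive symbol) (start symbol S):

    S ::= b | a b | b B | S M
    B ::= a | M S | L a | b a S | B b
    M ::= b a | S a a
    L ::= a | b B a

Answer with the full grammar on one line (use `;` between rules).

Left recursion appears on S, B.
For S: α = {M}, β = {b, a b, b B}. Rewrite as S → β S' and S' → α S' | ε.
For B: α = {b}, β = {a, M S, L a, b a S}. Rewrite as B → β B' and B' → α B' | ε.

S ::= b S' | a b S' | b B S'; B ::= a B' | M S B' | L a B' | b a S B'; M ::= b a | S a a; L ::= a | b B a; S' ::= M S' | ε; B' ::= b B' | ε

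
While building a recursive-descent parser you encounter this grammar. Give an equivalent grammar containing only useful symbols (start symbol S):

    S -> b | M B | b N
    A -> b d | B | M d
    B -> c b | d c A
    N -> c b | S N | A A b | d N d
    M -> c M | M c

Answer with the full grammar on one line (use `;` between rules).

S -> b | b N; A -> b d | B; B -> c b | d c A; N -> c b | S N | A A b | d N d

Generating nonterminals: {A, B, N, S}.
Reachable from S after that: {A, B, N, S}.
Removed useless symbols: {M} and every production mentioning them.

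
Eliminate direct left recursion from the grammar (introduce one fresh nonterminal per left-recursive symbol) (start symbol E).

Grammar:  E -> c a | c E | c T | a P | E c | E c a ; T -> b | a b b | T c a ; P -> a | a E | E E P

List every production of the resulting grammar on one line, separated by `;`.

E -> c a E' | c E E' | c T E' | a P E'; T -> b T' | a b b T'; P -> a | a E | E E P; E' -> c E' | c a E' | ε; T' -> c a T' | ε

E, T are directly left-recursive.
For E: α = {c, c a}, β = {c a, c E, c T, a P}. Rewrite as E → β E' and E' → α E' | ε.
For T: α = {c a}, β = {b, a b b}. Rewrite as T → β T' and T' → α T' | ε.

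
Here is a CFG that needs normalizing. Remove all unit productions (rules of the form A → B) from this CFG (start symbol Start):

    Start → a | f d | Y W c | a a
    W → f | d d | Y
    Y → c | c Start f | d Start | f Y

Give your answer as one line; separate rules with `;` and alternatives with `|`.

Start → a | f d | Y W c | a a; W → c | c Start f | d Start | f Y | f | d d; Y → c | c Start f | d Start | f Y

Unit pairs: W ⇒* {Y}.
For every A with A ⇒* B via unit rules, add B's non-unit alternatives to A; then delete every rule of the form X → Y.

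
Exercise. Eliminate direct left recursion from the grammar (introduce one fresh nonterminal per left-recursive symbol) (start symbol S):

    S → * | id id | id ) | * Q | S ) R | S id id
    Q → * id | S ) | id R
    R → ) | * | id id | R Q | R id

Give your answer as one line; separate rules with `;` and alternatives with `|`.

S → * S' | id id S' | id ) S' | * Q S'; Q → * id | S ) | id R; R → ) R' | * R' | id id R'; S' → ) R S' | id id S' | ε; R' → Q R' | id R' | ε

S, R are directly left-recursive.
For S: α = {) R, id id}, β = {*, id id, id ), * Q}. Rewrite as S → β S' and S' → α S' | ε.
For R: α = {Q, id}, β = {), *, id id}. Rewrite as R → β R' and R' → α R' | ε.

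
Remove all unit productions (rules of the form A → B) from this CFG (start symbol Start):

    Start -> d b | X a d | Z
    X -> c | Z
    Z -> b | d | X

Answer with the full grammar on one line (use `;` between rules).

Start -> b | d | d b | X a d | c; X -> b | d | c; Z -> b | d | c

Unit pairs: Start ⇒* {X, Z}; X ⇒* {Z}; Z ⇒* {X}.
For each unit pair (A, B), copy every non-unit production of B to A, then drop all unit productions.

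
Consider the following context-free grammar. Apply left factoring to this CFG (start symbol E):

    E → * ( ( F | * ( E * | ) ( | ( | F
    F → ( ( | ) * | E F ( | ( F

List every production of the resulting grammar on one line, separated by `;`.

E has alternatives sharing prefix '* (': factor to E → * ( E' with E' → ( F | E *.
F has alternatives sharing prefix '(': factor to F → ( F' with F' → ( | F.

E → ) ( | ( | F | * ( E'; F → ) * | E F ( | ( F'; E' → ( F | E *; F' → ( | F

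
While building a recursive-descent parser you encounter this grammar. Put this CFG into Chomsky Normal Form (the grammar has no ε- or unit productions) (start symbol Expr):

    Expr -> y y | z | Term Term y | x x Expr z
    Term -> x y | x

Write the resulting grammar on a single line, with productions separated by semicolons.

Expr -> X1 X1 | z | Term Y1 | X2 Y2; Term -> X2 X1 | x; X1 -> y; X2 -> x; X3 -> z; Y1 -> Term X1; Y2 -> X2 Y3; Y3 -> Expr X3

Introduce a nonterminal for each terminal appearing in a rule of length ≥ 2: X1 → y, X2 → x, X3 → z.
Binarize each right-hand side of length ≥ 3 by chaining fresh nonterminals (Y1, Y2, …): affected rules were Expr → Term Term X1; Expr → X2 X2 Expr X3.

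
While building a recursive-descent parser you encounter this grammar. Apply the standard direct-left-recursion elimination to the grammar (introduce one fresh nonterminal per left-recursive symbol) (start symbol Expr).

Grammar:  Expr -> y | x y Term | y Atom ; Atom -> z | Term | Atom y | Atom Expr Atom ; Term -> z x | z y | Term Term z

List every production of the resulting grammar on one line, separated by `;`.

Directly left-recursive nonterminals: Atom, Term.
For Atom: α = {y, Expr Atom}, β = {z, Term}. Rewrite as Atom → β Atom1 and Atom1 → α Atom1 | ε.
For Term: α = {Term z}, β = {z x, z y}. Rewrite as Term → β Term1 and Term1 → α Term1 | ε.

Expr -> y | x y Term | y Atom; Atom -> z Atom1 | Term Atom1; Term -> z x Term1 | z y Term1; Atom1 -> y Atom1 | Expr Atom Atom1 | ε; Term1 -> Term z Term1 | ε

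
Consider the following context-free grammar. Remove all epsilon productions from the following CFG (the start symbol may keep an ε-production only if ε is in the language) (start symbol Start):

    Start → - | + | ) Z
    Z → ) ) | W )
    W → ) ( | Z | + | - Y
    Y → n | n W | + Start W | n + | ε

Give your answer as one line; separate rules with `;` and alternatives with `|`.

Start → - | + | ) Z; Z → ) ) | W ); W → ) ( | Z | + | - Y | -; Y → n | n W | + Start W | n +

Nullable set = {Y}.
ε ∉ L(G), so no ε-production is kept.
Add the nullable-subset variants: W → - Y gives - Y | -.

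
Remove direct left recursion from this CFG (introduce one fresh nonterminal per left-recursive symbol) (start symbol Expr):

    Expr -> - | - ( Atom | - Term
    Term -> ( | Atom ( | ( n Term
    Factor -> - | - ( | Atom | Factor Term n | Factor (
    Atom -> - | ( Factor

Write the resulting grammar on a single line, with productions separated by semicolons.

Expr -> - | - ( Atom | - Term; Term -> ( | Atom ( | ( n Term; Factor -> - Factor1 | - ( Factor1 | Atom Factor1; Atom -> - | ( Factor; Factor1 -> Term n Factor1 | ( Factor1 | ε

Left recursion appears on Factor.
For Factor: α = {Term n, (}, β = {-, - (, Atom}. Rewrite as Factor → β Factor1 and Factor1 → α Factor1 | ε.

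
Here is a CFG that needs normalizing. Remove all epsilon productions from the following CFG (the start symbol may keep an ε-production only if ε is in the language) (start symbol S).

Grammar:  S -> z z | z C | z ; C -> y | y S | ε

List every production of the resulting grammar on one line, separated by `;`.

S -> z z | z C | z; C -> y | y S

The nullable symbols are {C}.
ε ∉ L(G), so no ε-production is kept.
Expand every rule over subsets of its nullable positions: S → z C gives z C | z.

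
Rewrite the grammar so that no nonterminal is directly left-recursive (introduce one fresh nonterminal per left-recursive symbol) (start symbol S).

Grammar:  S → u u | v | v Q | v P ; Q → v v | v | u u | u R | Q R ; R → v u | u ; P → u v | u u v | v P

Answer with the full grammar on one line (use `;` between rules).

Left recursion appears on Q.
For Q: α = {R}, β = {v v, v, u u, u R}. Rewrite as Q → β Q' and Q' → α Q' | ε.

S → u u | v | v Q | v P; Q → v v Q' | v Q' | u u Q' | u R Q'; R → v u | u; P → u v | u u v | v P; Q' → R Q' | eps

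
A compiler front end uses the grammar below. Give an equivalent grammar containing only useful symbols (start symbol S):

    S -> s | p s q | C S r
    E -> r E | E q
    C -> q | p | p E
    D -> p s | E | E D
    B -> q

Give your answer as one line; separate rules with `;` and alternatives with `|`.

S -> s | p s q | C S r; C -> q | p

Generating nonterminals: {B, C, D, S}.
Reachable from S after that: {C, S}.
Removed useless symbols: {B, D, E} and every production mentioning them.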